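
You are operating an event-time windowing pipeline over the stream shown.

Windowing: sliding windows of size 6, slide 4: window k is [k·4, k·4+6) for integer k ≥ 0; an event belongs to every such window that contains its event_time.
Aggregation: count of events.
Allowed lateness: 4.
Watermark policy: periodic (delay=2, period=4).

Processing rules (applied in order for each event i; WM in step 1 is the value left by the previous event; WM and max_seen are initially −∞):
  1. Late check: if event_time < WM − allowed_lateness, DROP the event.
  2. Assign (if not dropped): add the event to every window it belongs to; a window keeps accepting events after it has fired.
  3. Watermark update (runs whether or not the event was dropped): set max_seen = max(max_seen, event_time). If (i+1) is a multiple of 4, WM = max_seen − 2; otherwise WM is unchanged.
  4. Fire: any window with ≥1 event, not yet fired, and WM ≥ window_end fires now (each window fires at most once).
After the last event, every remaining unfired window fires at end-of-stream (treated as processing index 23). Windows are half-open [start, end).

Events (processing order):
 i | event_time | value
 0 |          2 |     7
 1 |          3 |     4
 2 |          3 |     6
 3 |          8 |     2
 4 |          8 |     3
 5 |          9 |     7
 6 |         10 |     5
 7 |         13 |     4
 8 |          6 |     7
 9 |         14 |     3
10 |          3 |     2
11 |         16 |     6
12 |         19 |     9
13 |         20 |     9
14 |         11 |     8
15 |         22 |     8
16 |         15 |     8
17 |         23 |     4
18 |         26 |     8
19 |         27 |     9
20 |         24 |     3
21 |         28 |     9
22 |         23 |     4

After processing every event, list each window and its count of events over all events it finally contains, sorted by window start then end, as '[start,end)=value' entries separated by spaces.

[0,6)=3 [4,10)=3 [8,14)=6 [12,18)=3 [16,22)=3 [20,26)=5 [24,30)=4 [28,34)=1

i=0 t=2 v=7: → [0,6); WM=−∞
i=1 t=3 v=4: → [0,6); WM=−∞
i=2 t=3 v=6: → [0,6); WM=−∞
i=3 t=8 v=2: → [8,14),[4,10); WM=6; [0,6) fires=3
i=4 t=8 v=3: → [8,14),[4,10); WM=6
i=5 t=9 v=7: → [8,14),[4,10); WM=6
i=6 t=10 v=5: → [8,14); WM=6
i=7 t=13 v=4: → [12,18),[8,14); WM=11; [4,10) fires=3
i=8 t=6 v=7: DROP (t<11-4); WM=11
i=9 t=14 v=3: → [12,18); WM=11
i=10 t=3 v=2: DROP (t<11-4); WM=11
i=11 t=16 v=6: → [16,22),[12,18); WM=14; [8,14) fires=5
i=12 t=19 v=9: → [16,22); WM=14
i=13 t=20 v=9: → [20,26),[16,22); WM=14
i=14 t=11 v=8: → [8,14); WM=14
i=15 t=22 v=8: → [20,26); WM=20; [12,18) fires=3
i=16 t=15 v=8: DROP (t<20-4); WM=20
i=17 t=23 v=4: → [20,26); WM=20
i=18 t=26 v=8: → [24,30); WM=20
i=19 t=27 v=9: → [24,30); WM=25; [16,22) fires=3
i=20 t=24 v=3: → [24,30),[20,26); WM=25
i=21 t=28 v=9: → [28,34),[24,30); WM=25
i=22 t=23 v=4: → [20,26); WM=25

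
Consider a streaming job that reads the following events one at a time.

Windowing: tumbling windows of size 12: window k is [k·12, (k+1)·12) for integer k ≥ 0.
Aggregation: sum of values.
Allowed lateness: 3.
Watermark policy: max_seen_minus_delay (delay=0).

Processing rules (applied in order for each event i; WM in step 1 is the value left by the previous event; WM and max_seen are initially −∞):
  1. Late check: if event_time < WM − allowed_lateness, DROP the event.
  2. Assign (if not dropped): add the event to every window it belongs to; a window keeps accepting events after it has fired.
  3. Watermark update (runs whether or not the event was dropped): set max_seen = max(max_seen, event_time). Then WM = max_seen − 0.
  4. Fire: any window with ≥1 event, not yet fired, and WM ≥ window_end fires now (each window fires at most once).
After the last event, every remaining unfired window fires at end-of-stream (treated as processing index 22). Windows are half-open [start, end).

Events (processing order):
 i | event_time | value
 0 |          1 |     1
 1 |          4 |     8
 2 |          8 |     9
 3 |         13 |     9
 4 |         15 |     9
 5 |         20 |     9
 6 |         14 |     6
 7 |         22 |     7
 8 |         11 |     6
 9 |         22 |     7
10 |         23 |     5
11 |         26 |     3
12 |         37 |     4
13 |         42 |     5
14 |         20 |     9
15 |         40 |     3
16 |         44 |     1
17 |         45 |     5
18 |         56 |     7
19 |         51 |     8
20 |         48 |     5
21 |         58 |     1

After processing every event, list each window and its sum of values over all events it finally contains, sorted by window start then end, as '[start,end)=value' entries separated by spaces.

i=0 t=1 v=1: → [0,12); WM=1
i=1 t=4 v=8: → [0,12); WM=4
i=2 t=8 v=9: → [0,12); WM=8
i=3 t=13 v=9: → [12,24); WM=13; [0,12) fires=18
i=4 t=15 v=9: → [12,24); WM=15
i=5 t=20 v=9: → [12,24); WM=20
i=6 t=14 v=6: DROP (t<20-3); WM=20
i=7 t=22 v=7: → [12,24); WM=22
i=8 t=11 v=6: DROP (t<22-3); WM=22
i=9 t=22 v=7: → [12,24); WM=22
i=10 t=23 v=5: → [12,24); WM=23
i=11 t=26 v=3: → [24,36); WM=26; [12,24) fires=46
i=12 t=37 v=4: → [36,48); WM=37; [24,36) fires=3
i=13 t=42 v=5: → [36,48); WM=42
i=14 t=20 v=9: DROP (t<42-3); WM=42
i=15 t=40 v=3: → [36,48); WM=42
i=16 t=44 v=1: → [36,48); WM=44
i=17 t=45 v=5: → [36,48); WM=45
i=18 t=56 v=7: → [48,60); WM=56; [36,48) fires=18
i=19 t=51 v=8: DROP (t<56-3); WM=56
i=20 t=48 v=5: DROP (t<56-3); WM=56
i=21 t=58 v=1: → [48,60); WM=58

[0,12)=18 [12,24)=46 [24,36)=3 [36,48)=18 [48,60)=8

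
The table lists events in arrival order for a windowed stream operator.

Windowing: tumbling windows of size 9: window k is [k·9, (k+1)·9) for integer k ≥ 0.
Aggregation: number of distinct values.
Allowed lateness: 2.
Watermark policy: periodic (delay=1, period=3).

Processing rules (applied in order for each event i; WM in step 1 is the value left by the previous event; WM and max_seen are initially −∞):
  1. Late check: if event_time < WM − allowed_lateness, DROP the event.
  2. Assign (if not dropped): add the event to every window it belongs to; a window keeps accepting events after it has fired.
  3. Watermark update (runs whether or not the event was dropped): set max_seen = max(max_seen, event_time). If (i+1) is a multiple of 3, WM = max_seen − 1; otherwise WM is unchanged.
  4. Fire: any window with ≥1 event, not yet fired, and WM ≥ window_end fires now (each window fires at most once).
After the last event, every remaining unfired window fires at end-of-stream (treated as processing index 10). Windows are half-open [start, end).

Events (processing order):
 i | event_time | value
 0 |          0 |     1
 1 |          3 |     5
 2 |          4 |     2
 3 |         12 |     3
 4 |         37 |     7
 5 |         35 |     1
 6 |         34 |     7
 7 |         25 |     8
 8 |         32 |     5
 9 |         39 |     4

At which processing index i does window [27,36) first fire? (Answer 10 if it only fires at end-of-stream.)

5

i=0 t=0 v=1: → [0,9); WM=−∞
i=1 t=3 v=5: → [0,9); WM=−∞
i=2 t=4 v=2: → [0,9); WM=3
i=3 t=12 v=3: → [9,18); WM=3
i=4 t=37 v=7: → [36,45); WM=3
i=5 t=35 v=1: → [27,36); WM=36; [0,9) fires=3 [9,18) fires=1 [27,36) fires=1
i=6 t=34 v=7: → [27,36); WM=36
i=7 t=25 v=8: DROP (t<36-2); WM=36
i=8 t=32 v=5: DROP (t<36-2); WM=36
i=9 t=39 v=4: → [36,45); WM=36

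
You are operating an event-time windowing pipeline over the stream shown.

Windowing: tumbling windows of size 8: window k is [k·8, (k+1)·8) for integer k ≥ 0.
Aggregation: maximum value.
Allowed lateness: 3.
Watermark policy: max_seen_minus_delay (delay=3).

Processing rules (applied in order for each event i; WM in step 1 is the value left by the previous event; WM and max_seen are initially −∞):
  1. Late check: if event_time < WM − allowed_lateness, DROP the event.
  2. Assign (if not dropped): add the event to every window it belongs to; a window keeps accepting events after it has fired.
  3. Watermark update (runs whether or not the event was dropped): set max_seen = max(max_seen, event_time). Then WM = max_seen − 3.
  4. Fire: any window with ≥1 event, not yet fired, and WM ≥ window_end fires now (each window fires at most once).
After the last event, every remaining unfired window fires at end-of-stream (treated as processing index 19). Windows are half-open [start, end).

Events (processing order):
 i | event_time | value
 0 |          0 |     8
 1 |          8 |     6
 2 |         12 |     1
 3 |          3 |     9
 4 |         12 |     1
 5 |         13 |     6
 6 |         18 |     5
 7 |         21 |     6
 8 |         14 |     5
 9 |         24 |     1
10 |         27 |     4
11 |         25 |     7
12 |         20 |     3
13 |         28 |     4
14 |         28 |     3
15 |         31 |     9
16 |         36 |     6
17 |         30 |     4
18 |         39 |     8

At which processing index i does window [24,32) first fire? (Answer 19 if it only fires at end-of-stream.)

16

i=0 t=0 v=8: → [0,8); WM=-3
i=1 t=8 v=6: → [8,16); WM=5
i=2 t=12 v=1: → [8,16); WM=9; [0,8) fires=8
i=3 t=3 v=9: DROP (t<9-3); WM=9
i=4 t=12 v=1: → [8,16); WM=9
i=5 t=13 v=6: → [8,16); WM=10
i=6 t=18 v=5: → [16,24); WM=15
i=7 t=21 v=6: → [16,24); WM=18; [8,16) fires=6
i=8 t=14 v=5: DROP (t<18-3); WM=18
i=9 t=24 v=1: → [24,32); WM=21
i=10 t=27 v=4: → [24,32); WM=24; [16,24) fires=6
i=11 t=25 v=7: → [24,32); WM=24
i=12 t=20 v=3: DROP (t<24-3); WM=24
i=13 t=28 v=4: → [24,32); WM=25
i=14 t=28 v=3: → [24,32); WM=25
i=15 t=31 v=9: → [24,32); WM=28
i=16 t=36 v=6: → [32,40); WM=33; [24,32) fires=9
i=17 t=30 v=4: → [24,32); WM=33
i=18 t=39 v=8: → [32,40); WM=36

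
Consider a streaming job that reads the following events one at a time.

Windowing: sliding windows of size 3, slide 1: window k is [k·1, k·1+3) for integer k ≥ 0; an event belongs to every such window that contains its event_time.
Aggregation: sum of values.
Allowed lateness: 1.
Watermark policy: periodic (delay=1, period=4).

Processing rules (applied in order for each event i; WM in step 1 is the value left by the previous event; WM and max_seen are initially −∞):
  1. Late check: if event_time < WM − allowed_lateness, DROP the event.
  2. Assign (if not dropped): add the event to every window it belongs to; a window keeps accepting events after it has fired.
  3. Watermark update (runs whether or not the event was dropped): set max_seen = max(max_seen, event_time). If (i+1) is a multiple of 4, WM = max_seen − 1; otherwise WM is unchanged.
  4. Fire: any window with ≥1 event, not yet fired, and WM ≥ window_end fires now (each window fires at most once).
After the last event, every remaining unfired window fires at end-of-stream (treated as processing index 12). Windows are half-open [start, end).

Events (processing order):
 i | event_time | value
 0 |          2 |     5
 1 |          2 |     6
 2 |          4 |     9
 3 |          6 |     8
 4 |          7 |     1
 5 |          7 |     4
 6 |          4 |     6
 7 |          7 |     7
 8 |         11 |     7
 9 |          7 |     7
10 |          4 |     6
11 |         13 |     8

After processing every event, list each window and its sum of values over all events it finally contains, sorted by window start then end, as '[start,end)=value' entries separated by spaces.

[0,3)=11 [1,4)=11 [2,5)=26 [3,6)=15 [4,7)=23 [5,8)=27 [6,9)=27 [7,10)=19 [9,12)=7 [10,13)=7 [11,14)=15 [12,15)=8 [13,16)=8

i=0 t=2 v=5: → [2,5),[1,4),[0,3); WM=−∞
i=1 t=2 v=6: → [2,5),[1,4),[0,3); WM=−∞
i=2 t=4 v=9: → [4,7),[3,6),[2,5); WM=−∞
i=3 t=6 v=8: → [6,9),[5,8),[4,7); WM=5; [0,3) fires=11 [1,4) fires=11 [2,5) fires=20
i=4 t=7 v=1: → [7,10),[6,9),[5,8); WM=5
i=5 t=7 v=4: → [7,10),[6,9),[5,8); WM=5
i=6 t=4 v=6: → [4,7),[3,6),[2,5); WM=5
i=7 t=7 v=7: → [7,10),[6,9),[5,8); WM=6; [3,6) fires=15
i=8 t=11 v=7: → [11,14),[10,13),[9,12); WM=6
i=9 t=7 v=7: → [7,10),[6,9),[5,8); WM=6
i=10 t=4 v=6: DROP (t<6-1); WM=6
i=11 t=13 v=8: → [13,16),[12,15),[11,14); WM=12; [4,7) fires=23 [5,8) fires=27 [6,9) fires=27 [7,10) fires=19 [9,12) fires=7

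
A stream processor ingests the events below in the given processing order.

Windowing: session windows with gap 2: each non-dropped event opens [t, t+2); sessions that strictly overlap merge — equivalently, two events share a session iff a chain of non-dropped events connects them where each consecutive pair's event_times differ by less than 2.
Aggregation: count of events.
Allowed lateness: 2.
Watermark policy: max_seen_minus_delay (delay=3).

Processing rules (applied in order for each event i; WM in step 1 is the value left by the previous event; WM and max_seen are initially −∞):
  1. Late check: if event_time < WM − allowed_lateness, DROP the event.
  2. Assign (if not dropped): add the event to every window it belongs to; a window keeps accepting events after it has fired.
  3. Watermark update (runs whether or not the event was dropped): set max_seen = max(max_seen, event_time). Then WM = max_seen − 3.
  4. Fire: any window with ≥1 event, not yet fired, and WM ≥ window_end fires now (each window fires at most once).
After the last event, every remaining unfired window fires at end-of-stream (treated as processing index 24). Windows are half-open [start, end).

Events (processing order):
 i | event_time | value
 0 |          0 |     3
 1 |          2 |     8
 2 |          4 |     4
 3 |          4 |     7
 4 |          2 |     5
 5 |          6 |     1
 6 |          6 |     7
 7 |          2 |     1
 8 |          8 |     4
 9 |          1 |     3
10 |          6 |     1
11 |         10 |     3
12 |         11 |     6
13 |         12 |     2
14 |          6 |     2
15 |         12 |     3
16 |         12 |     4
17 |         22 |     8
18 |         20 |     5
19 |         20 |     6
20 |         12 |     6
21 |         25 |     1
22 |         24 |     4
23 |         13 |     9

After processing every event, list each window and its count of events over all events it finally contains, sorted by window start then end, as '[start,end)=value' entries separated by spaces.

i=0 t=0 v=3: → [0,2); WM=-3
i=1 t=2 v=8: → [2,4); WM=-1
i=2 t=4 v=4: → [4,6); WM=1
i=3 t=4 v=7: → [4,6); WM=1
i=4 t=2 v=5: → [2,4); WM=1
i=5 t=6 v=1: → [6,8); WM=3
i=6 t=6 v=7: → [6,8); WM=3
i=7 t=2 v=1: → [2,4); WM=3
i=8 t=8 v=4: → [8,10); WM=5
i=9 t=1 v=3: DROP (t<5-2); WM=5
i=10 t=6 v=1: → [6,8); WM=5
i=11 t=10 v=3: → [10,12); WM=7
i=12 t=11 v=6: → [10,13); WM=8
i=13 t=12 v=2: → [10,14); WM=9
i=14 t=6 v=2: DROP (t<9-2); WM=9
i=15 t=12 v=3: → [10,14); WM=9
i=16 t=12 v=4: → [10,14); WM=9
i=17 t=22 v=8: → [22,24); WM=19
i=18 t=20 v=5: → [20,22); WM=19
i=19 t=20 v=6: → [20,22); WM=19
i=20 t=12 v=6: DROP (t<19-2); WM=19
i=21 t=25 v=1: → [25,27); WM=22
i=22 t=24 v=4: → [24,27); WM=22
i=23 t=13 v=9: DROP (t<22-2); WM=22

[0,2)=1 [2,4)=3 [4,6)=2 [6,8)=3 [8,10)=1 [10,14)=5 [20,22)=2 [22,24)=1 [24,27)=2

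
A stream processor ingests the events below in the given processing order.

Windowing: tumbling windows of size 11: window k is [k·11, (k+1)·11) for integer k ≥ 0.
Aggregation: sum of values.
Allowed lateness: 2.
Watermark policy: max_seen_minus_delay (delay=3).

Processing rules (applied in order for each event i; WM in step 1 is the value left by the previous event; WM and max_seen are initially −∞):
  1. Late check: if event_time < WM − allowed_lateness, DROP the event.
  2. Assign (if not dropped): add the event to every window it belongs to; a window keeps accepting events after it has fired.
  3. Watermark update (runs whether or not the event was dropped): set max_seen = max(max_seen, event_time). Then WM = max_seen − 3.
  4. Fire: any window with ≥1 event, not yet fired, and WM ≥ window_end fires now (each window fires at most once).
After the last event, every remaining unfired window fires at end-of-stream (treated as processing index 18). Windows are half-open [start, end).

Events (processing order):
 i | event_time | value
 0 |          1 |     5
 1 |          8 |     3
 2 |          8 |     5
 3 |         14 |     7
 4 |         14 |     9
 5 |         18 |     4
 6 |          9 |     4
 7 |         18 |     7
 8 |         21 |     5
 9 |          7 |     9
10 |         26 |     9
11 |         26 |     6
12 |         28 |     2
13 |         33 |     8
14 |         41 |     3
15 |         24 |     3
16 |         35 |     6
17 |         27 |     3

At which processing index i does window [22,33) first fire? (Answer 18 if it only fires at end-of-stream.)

14

i=0 t=1 v=5: → [0,11); WM=-2
i=1 t=8 v=3: → [0,11); WM=5
i=2 t=8 v=5: → [0,11); WM=5
i=3 t=14 v=7: → [11,22); WM=11; [0,11) fires=13
i=4 t=14 v=9: → [11,22); WM=11
i=5 t=18 v=4: → [11,22); WM=15
i=6 t=9 v=4: DROP (t<15-2); WM=15
i=7 t=18 v=7: → [11,22); WM=15
i=8 t=21 v=5: → [11,22); WM=18
i=9 t=7 v=9: DROP (t<18-2); WM=18
i=10 t=26 v=9: → [22,33); WM=23; [11,22) fires=32
i=11 t=26 v=6: → [22,33); WM=23
i=12 t=28 v=2: → [22,33); WM=25
i=13 t=33 v=8: → [33,44); WM=30
i=14 t=41 v=3: → [33,44); WM=38; [22,33) fires=17
i=15 t=24 v=3: DROP (t<38-2); WM=38
i=16 t=35 v=6: DROP (t<38-2); WM=38
i=17 t=27 v=3: DROP (t<38-2); WM=38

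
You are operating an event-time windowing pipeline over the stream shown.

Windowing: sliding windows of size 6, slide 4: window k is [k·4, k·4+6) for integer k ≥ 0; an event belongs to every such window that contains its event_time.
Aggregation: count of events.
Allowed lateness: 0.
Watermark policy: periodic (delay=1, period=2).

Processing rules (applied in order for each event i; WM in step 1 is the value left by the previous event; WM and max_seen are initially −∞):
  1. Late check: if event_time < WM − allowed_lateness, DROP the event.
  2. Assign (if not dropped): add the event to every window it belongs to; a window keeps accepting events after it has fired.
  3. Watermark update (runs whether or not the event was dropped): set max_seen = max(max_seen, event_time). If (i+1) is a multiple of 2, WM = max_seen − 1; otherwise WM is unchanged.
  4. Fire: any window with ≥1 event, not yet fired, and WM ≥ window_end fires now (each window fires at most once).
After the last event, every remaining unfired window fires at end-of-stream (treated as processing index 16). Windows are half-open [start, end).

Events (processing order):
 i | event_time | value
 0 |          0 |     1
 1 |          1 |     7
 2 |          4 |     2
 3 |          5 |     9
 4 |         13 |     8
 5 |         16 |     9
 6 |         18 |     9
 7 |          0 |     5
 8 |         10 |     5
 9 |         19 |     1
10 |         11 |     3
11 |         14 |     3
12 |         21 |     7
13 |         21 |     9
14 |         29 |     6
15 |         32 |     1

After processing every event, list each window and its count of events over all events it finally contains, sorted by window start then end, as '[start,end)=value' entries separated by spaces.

[0,6)=4 [4,10)=2 [8,14)=1 [12,18)=2 [16,22)=5 [20,26)=2 [24,30)=1 [28,34)=2 [32,38)=1

i=0 t=0 v=1: → [0,6); WM=−∞
i=1 t=1 v=7: → [0,6); WM=0
i=2 t=4 v=2: → [4,10),[0,6); WM=0
i=3 t=5 v=9: → [4,10),[0,6); WM=4
i=4 t=13 v=8: → [12,18),[8,14); WM=4
i=5 t=16 v=9: → [16,22),[12,18); WM=15; [0,6) fires=4 [4,10) fires=2 [8,14) fires=1
i=6 t=18 v=9: → [16,22); WM=15
i=7 t=0 v=5: DROP (t<15-0); WM=17
i=8 t=10 v=5: DROP (t<17-0); WM=17
i=9 t=19 v=1: → [16,22); WM=18; [12,18) fires=2
i=10 t=11 v=3: DROP (t<18-0); WM=18
i=11 t=14 v=3: DROP (t<18-0); WM=18
i=12 t=21 v=7: → [20,26),[16,22); WM=18
i=13 t=21 v=9: → [20,26),[16,22); WM=20
i=14 t=29 v=6: → [28,34),[24,30); WM=20
i=15 t=32 v=1: → [32,38),[28,34); WM=31; [16,22) fires=5 [20,26) fires=2 [24,30) fires=1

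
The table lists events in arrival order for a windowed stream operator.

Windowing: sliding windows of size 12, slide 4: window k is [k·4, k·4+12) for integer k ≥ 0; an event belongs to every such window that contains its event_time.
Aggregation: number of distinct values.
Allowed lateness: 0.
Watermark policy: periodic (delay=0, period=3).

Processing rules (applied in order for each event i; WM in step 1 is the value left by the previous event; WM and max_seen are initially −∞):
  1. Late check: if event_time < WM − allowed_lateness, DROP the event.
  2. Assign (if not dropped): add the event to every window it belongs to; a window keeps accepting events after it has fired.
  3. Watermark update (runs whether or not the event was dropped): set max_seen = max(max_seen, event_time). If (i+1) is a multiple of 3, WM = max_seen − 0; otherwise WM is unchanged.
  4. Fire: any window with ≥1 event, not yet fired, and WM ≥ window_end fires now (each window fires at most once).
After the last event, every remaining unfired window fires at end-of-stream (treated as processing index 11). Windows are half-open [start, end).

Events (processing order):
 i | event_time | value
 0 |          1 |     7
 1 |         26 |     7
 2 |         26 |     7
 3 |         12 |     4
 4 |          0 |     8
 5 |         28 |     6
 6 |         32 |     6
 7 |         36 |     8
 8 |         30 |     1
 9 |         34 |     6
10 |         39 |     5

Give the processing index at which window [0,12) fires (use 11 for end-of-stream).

i=0 t=1 v=7: → [0,12); WM=−∞
i=1 t=26 v=7: → [24,36),[20,32),[16,28); WM=−∞
i=2 t=26 v=7: → [24,36),[20,32),[16,28); WM=26; [0,12) fires=1
i=3 t=12 v=4: DROP (t<26-0); WM=26
i=4 t=0 v=8: DROP (t<26-0); WM=26
i=5 t=28 v=6: → [28,40),[24,36),[20,32); WM=28; [16,28) fires=1
i=6 t=32 v=6: → [32,44),[28,40),[24,36); WM=28
i=7 t=36 v=8: → [36,48),[32,44),[28,40); WM=28
i=8 t=30 v=1: → [28,40),[24,36),[20,32); WM=36; [20,32) fires=3 [24,36) fires=3
i=9 t=34 v=6: DROP (t<36-0); WM=36
i=10 t=39 v=5: → [36,48),[32,44),[28,40); WM=36

2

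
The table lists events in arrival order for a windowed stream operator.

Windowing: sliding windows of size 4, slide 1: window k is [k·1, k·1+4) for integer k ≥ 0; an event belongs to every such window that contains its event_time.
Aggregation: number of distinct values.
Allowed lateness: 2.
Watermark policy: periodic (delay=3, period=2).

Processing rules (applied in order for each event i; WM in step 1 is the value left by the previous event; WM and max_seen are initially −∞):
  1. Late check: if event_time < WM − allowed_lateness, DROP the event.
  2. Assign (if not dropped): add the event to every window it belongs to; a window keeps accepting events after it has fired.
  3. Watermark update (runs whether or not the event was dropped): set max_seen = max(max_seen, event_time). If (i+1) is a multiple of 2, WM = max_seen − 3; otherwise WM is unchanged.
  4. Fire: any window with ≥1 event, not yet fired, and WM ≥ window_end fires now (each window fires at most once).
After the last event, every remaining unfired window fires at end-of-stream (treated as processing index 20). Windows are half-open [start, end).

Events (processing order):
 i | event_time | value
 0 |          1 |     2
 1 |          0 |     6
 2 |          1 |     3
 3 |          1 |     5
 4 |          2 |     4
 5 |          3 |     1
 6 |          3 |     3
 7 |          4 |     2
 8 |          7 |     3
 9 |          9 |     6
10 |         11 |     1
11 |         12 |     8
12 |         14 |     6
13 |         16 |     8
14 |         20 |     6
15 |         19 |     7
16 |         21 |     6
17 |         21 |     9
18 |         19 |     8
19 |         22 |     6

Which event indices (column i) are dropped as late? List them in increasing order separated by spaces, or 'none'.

i=0 t=1 v=2: → [1,5),[0,4); WM=−∞
i=1 t=0 v=6: → [0,4); WM=-2
i=2 t=1 v=3: → [1,5),[0,4); WM=-2
i=3 t=1 v=5: → [1,5),[0,4); WM=-2
i=4 t=2 v=4: → [2,6),[1,5),[0,4); WM=-2
i=5 t=3 v=1: → [3,7),[2,6),[1,5),[0,4); WM=0
i=6 t=3 v=3: → [3,7),[2,6),[1,5),[0,4); WM=0
i=7 t=4 v=2: → [4,8),[3,7),[2,6),[1,5); WM=1
i=8 t=7 v=3: → [7,11),[6,10),[5,9),[4,8); WM=1
i=9 t=9 v=6: → [9,13),[8,12),[7,11),[6,10); WM=6; [0,4) fires=6 [1,5) fires=5 [2,6) fires=4
i=10 t=11 v=1: → [11,15),[10,14),[9,13),[8,12); WM=6
i=11 t=12 v=8: → [12,16),[11,15),[10,14),[9,13); WM=9; [3,7) fires=3 [4,8) fires=2 [5,9) fires=1
i=12 t=14 v=6: → [14,18),[13,17),[12,16),[11,15); WM=9
i=13 t=16 v=8: → [16,20),[15,19),[14,18),[13,17); WM=13; [6,10) fires=2 [7,11) fires=2 [8,12) fires=2 [9,13) fires=3
i=14 t=20 v=6: → [20,24),[19,23),[18,22),[17,21); WM=13
i=15 t=19 v=7: → [19,23),[18,22),[17,21),[16,20); WM=17; [10,14) fires=2 [11,15) fires=3 [12,16) fires=2 [13,17) fires=2
i=16 t=21 v=6: → [21,25),[20,24),[19,23),[18,22); WM=17
i=17 t=21 v=9: → [21,25),[20,24),[19,23),[18,22); WM=18; [14,18) fires=2
i=18 t=19 v=8: → [19,23),[18,22),[17,21),[16,20); WM=18
i=19 t=22 v=6: → [22,26),[21,25),[20,24),[19,23); WM=19; [15,19) fires=1

none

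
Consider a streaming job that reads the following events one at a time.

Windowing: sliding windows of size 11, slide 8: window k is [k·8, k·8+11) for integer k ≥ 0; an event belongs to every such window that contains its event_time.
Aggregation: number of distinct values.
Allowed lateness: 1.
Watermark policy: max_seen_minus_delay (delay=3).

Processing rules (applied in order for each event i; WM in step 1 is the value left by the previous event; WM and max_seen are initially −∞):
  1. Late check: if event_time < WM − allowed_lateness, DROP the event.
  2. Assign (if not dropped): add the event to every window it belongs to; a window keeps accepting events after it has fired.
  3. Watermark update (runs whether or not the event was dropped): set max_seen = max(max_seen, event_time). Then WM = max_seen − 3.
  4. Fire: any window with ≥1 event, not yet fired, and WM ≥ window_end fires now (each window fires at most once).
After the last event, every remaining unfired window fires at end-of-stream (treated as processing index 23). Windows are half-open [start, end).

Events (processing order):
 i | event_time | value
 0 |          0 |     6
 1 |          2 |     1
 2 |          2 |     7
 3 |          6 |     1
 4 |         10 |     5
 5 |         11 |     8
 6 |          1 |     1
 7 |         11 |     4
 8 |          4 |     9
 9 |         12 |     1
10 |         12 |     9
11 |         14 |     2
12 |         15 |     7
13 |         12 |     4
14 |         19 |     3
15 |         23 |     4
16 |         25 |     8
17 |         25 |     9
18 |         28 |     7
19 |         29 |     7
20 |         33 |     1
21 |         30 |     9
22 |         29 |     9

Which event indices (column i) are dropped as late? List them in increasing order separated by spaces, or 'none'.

6 8

i=0 t=0 v=6: → [0,11); WM=-3
i=1 t=2 v=1: → [0,11); WM=-1
i=2 t=2 v=7: → [0,11); WM=-1
i=3 t=6 v=1: → [0,11); WM=3
i=4 t=10 v=5: → [8,19),[0,11); WM=7
i=5 t=11 v=8: → [8,19); WM=8
i=6 t=1 v=1: DROP (t<8-1); WM=8
i=7 t=11 v=4: → [8,19); WM=8
i=8 t=4 v=9: DROP (t<8-1); WM=8
i=9 t=12 v=1: → [8,19); WM=9
i=10 t=12 v=9: → [8,19); WM=9
i=11 t=14 v=2: → [8,19); WM=11; [0,11) fires=4
i=12 t=15 v=7: → [8,19); WM=12
i=13 t=12 v=4: → [8,19); WM=12
i=14 t=19 v=3: → [16,27); WM=16
i=15 t=23 v=4: → [16,27); WM=20; [8,19) fires=7
i=16 t=25 v=8: → [24,35),[16,27); WM=22
i=17 t=25 v=9: → [24,35),[16,27); WM=22
i=18 t=28 v=7: → [24,35); WM=25
i=19 t=29 v=7: → [24,35); WM=26
i=20 t=33 v=1: → [32,43),[24,35); WM=30; [16,27) fires=4
i=21 t=30 v=9: → [24,35); WM=30
i=22 t=29 v=9: → [24,35); WM=30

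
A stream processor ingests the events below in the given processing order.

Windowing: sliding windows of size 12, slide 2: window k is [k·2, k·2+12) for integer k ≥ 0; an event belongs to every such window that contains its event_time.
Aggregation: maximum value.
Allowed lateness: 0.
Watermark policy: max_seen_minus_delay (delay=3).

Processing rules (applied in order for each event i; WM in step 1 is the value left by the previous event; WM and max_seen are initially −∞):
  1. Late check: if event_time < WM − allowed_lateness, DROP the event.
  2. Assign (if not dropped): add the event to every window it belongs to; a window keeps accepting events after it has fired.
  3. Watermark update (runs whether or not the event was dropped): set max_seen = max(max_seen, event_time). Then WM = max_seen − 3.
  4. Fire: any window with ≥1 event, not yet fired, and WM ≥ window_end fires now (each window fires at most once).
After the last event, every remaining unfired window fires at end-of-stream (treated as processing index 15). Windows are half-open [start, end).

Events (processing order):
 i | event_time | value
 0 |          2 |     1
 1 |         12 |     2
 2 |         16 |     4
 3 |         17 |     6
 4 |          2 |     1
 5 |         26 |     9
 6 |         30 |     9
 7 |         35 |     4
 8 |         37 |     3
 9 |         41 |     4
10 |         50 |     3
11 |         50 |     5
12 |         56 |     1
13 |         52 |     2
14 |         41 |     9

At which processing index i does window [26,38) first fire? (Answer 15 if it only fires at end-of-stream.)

i=0 t=2 v=1: → [2,14),[0,12); WM=-1
i=1 t=12 v=2: → [12,24),[10,22),[8,20),[6,18),[4,16),[2,14); WM=9
i=2 t=16 v=4: → [16,28),[14,26),[12,24),[10,22),[8,20),[6,18); WM=13; [0,12) fires=1
i=3 t=17 v=6: → [16,28),[14,26),[12,24),[10,22),[8,20),[6,18); WM=14; [2,14) fires=2
i=4 t=2 v=1: DROP (t<14-0); WM=14
i=5 t=26 v=9: → [26,38),[24,36),[22,34),[20,32),[18,30),[16,28); WM=23; [4,16) fires=2 [6,18) fires=6 [8,20) fires=6 [10,22) fires=6
i=6 t=30 v=9: → [30,42),[28,40),[26,38),[24,36),[22,34),[20,32); WM=27; [12,24) fires=6 [14,26) fires=6
i=7 t=35 v=4: → [34,46),[32,44),[30,42),[28,40),[26,38),[24,36); WM=32; [16,28) fires=9 [18,30) fires=9 [20,32) fires=9
i=8 t=37 v=3: → [36,48),[34,46),[32,44),[30,42),[28,40),[26,38); WM=34; [22,34) fires=9
i=9 t=41 v=4: → [40,52),[38,50),[36,48),[34,46),[32,44),[30,42); WM=38; [24,36) fires=9 [26,38) fires=9
i=10 t=50 v=3: → [50,62),[48,60),[46,58),[44,56),[42,54),[40,52); WM=47; [28,40) fires=9 [30,42) fires=9 [32,44) fires=4 [34,46) fires=4
i=11 t=50 v=5: → [50,62),[48,60),[46,58),[44,56),[42,54),[40,52); WM=47
i=12 t=56 v=1: → [56,68),[54,66),[52,64),[50,62),[48,60),[46,58); WM=53; [36,48) fires=4 [38,50) fires=4 [40,52) fires=5
i=13 t=52 v=2: DROP (t<53-0); WM=53
i=14 t=41 v=9: DROP (t<53-0); WM=53

9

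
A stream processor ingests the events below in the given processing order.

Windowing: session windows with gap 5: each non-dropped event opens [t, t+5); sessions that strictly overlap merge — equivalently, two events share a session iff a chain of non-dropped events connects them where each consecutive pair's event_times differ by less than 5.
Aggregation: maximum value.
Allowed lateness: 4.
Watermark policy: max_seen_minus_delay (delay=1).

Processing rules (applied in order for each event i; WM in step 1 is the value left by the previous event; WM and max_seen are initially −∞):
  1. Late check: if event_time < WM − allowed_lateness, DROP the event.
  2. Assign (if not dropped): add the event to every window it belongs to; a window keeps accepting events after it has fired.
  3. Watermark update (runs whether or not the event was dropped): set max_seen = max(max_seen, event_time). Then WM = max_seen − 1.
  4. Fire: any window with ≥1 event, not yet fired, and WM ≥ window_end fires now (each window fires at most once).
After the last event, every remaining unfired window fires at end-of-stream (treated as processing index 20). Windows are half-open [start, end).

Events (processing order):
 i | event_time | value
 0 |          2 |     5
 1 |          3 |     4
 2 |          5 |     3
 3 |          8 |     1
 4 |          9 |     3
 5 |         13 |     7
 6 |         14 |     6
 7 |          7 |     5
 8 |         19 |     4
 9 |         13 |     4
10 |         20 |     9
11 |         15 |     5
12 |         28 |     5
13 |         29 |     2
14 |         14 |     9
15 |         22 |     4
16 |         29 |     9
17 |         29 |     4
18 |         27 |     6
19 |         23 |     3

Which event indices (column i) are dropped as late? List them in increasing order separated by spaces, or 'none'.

7 9 14 15 19

i=0 t=2 v=5: → [2,7); WM=1
i=1 t=3 v=4: → [2,8); WM=2
i=2 t=5 v=3: → [2,10); WM=4
i=3 t=8 v=1: → [2,13); WM=7
i=4 t=9 v=3: → [2,14); WM=8
i=5 t=13 v=7: → [2,18); WM=12
i=6 t=14 v=6: → [2,19); WM=13
i=7 t=7 v=5: DROP (t<13-4); WM=13
i=8 t=19 v=4: → [19,24); WM=18
i=9 t=13 v=4: DROP (t<18-4); WM=18
i=10 t=20 v=9: → [19,25); WM=19
i=11 t=15 v=5: → [2,25); WM=19
i=12 t=28 v=5: → [28,33); WM=27
i=13 t=29 v=2: → [28,34); WM=28
i=14 t=14 v=9: DROP (t<28-4); WM=28
i=15 t=22 v=4: DROP (t<28-4); WM=28
i=16 t=29 v=9: → [28,34); WM=28
i=17 t=29 v=4: → [28,34); WM=28
i=18 t=27 v=6: → [27,34); WM=28
i=19 t=23 v=3: DROP (t<28-4); WM=28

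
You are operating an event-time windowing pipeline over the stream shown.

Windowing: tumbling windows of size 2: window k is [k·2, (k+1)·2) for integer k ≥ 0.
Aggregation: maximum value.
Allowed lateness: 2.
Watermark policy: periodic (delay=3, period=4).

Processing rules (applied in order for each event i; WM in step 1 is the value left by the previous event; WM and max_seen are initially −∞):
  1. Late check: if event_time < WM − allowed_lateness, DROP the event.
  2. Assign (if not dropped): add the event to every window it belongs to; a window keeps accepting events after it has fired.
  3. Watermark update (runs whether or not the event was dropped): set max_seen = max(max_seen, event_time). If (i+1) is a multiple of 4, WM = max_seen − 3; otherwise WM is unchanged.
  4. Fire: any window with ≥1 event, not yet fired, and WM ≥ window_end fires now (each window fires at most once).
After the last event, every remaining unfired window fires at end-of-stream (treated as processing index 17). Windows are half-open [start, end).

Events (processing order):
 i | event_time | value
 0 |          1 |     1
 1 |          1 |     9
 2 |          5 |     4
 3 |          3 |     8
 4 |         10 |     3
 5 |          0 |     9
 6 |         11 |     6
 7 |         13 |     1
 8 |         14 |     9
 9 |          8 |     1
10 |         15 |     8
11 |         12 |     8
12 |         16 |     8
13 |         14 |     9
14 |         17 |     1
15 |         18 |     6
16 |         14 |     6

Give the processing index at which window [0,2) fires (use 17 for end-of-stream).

3

i=0 t=1 v=1: → [0,2); WM=−∞
i=1 t=1 v=9: → [0,2); WM=−∞
i=2 t=5 v=4: → [4,6); WM=−∞
i=3 t=3 v=8: → [2,4); WM=2; [0,2) fires=9
i=4 t=10 v=3: → [10,12); WM=2
i=5 t=0 v=9: → [0,2); WM=2
i=6 t=11 v=6: → [10,12); WM=2
i=7 t=13 v=1: → [12,14); WM=10; [2,4) fires=8 [4,6) fires=4
i=8 t=14 v=9: → [14,16); WM=10
i=9 t=8 v=1: → [8,10); WM=10; [8,10) fires=1
i=10 t=15 v=8: → [14,16); WM=10
i=11 t=12 v=8: → [12,14); WM=12; [10,12) fires=6
i=12 t=16 v=8: → [16,18); WM=12
i=13 t=14 v=9: → [14,16); WM=12
i=14 t=17 v=1: → [16,18); WM=12
i=15 t=18 v=6: → [18,20); WM=15; [12,14) fires=8
i=16 t=14 v=6: → [14,16); WM=15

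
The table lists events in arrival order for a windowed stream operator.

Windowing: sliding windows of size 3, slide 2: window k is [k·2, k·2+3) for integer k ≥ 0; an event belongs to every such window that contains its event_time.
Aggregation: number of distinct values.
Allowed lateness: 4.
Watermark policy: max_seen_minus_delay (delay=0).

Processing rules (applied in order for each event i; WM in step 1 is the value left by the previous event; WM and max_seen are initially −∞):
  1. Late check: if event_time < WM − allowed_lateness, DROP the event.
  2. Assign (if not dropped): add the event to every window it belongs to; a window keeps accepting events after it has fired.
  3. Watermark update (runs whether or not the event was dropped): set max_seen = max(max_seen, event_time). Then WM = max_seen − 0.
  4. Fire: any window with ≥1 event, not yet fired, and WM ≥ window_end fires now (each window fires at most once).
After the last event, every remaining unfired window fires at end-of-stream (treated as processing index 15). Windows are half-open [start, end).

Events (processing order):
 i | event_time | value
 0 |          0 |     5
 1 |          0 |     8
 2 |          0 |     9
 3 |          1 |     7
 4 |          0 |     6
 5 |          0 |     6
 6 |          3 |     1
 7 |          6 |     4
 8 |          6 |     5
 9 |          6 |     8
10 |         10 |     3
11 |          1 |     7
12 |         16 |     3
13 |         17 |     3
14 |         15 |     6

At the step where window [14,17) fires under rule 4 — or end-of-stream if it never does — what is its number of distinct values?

i=0 t=0 v=5: → [0,3); WM=0
i=1 t=0 v=8: → [0,3); WM=0
i=2 t=0 v=9: → [0,3); WM=0
i=3 t=1 v=7: → [0,3); WM=1
i=4 t=0 v=6: → [0,3); WM=1
i=5 t=0 v=6: → [0,3); WM=1
i=6 t=3 v=1: → [2,5); WM=3; [0,3) fires=5
i=7 t=6 v=4: → [6,9),[4,7); WM=6; [2,5) fires=1
i=8 t=6 v=5: → [6,9),[4,7); WM=6
i=9 t=6 v=8: → [6,9),[4,7); WM=6
i=10 t=10 v=3: → [10,13),[8,11); WM=10; [4,7) fires=3 [6,9) fires=3
i=11 t=1 v=7: DROP (t<10-4); WM=10
i=12 t=16 v=3: → [16,19),[14,17); WM=16; [8,11) fires=1 [10,13) fires=1
i=13 t=17 v=3: → [16,19); WM=17; [14,17) fires=1
i=14 t=15 v=6: → [14,17); WM=17

1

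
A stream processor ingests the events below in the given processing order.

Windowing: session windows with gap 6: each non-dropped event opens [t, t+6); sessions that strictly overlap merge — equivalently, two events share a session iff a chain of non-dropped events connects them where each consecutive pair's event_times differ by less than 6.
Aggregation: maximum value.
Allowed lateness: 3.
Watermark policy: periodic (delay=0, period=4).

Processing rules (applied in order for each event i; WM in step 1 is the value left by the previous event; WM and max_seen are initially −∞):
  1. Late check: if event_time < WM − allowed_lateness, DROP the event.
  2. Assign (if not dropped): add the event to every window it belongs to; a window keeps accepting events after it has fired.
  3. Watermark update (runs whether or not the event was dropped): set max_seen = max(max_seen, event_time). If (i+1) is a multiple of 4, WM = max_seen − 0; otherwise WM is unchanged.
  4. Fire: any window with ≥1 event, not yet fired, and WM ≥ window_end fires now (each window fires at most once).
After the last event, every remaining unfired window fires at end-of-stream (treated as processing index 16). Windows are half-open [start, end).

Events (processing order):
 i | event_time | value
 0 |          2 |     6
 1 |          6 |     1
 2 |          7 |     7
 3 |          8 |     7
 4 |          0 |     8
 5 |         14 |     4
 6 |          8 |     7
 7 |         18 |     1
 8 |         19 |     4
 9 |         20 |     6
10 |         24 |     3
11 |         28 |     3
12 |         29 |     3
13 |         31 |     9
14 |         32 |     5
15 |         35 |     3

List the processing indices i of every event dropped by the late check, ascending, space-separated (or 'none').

4

i=0 t=2 v=6: → [2,8); WM=−∞
i=1 t=6 v=1: → [2,12); WM=−∞
i=2 t=7 v=7: → [2,13); WM=−∞
i=3 t=8 v=7: → [2,14); WM=8
i=4 t=0 v=8: DROP (t<8-3); WM=8
i=5 t=14 v=4: → [14,20); WM=8
i=6 t=8 v=7: → [2,14); WM=8
i=7 t=18 v=1: → [14,24); WM=18
i=8 t=19 v=4: → [14,25); WM=18
i=9 t=20 v=6: → [14,26); WM=18
i=10 t=24 v=3: → [14,30); WM=18
i=11 t=28 v=3: → [14,34); WM=28
i=12 t=29 v=3: → [14,35); WM=28
i=13 t=31 v=9: → [14,37); WM=28
i=14 t=32 v=5: → [14,38); WM=28
i=15 t=35 v=3: → [14,41); WM=35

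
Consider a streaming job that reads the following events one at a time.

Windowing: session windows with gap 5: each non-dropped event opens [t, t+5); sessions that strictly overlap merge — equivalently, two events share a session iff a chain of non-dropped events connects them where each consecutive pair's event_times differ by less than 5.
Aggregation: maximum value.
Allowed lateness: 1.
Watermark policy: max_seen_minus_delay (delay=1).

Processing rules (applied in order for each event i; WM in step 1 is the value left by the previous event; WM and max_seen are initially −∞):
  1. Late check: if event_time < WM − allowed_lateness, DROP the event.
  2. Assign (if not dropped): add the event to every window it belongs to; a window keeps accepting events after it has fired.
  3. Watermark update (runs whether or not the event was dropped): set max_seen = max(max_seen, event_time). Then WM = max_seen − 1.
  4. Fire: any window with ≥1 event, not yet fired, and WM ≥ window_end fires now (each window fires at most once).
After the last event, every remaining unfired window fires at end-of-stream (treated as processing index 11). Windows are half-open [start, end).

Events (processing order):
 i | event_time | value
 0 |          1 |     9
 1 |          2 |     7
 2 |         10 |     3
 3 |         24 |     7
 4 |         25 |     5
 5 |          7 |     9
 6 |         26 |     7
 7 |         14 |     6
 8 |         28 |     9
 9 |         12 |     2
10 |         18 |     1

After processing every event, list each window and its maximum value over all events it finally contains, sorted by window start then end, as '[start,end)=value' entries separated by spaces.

[1,7)=9 [10,15)=3 [24,33)=9

i=0 t=1 v=9: → [1,6); WM=0
i=1 t=2 v=7: → [1,7); WM=1
i=2 t=10 v=3: → [10,15); WM=9
i=3 t=24 v=7: → [24,29); WM=23
i=4 t=25 v=5: → [24,30); WM=24
i=5 t=7 v=9: DROP (t<24-1); WM=24
i=6 t=26 v=7: → [24,31); WM=25
i=7 t=14 v=6: DROP (t<25-1); WM=25
i=8 t=28 v=9: → [24,33); WM=27
i=9 t=12 v=2: DROP (t<27-1); WM=27
i=10 t=18 v=1: DROP (t<27-1); WM=27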